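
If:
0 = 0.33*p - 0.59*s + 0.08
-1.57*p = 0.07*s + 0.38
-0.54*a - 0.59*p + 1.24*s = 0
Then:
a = 0.26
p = -0.24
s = 0.00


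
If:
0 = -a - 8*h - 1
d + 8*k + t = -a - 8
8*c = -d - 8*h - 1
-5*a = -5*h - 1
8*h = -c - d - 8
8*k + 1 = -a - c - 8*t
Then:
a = 1/15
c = 1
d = -119/15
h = -2/15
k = 1/56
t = -29/105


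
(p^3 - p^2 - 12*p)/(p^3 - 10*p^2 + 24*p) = (p + 3)/(p - 6)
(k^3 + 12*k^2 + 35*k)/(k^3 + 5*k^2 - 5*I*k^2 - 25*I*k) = (k + 7)/(k - 5*I)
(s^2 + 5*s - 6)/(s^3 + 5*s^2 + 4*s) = (s^2 + 5*s - 6)/(s*(s^2 + 5*s + 4))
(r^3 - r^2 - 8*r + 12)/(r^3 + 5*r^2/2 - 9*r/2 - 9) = 2*(r - 2)/(2*r + 3)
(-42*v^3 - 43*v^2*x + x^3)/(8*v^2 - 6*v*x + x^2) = (-42*v^3 - 43*v^2*x + x^3)/(8*v^2 - 6*v*x + x^2)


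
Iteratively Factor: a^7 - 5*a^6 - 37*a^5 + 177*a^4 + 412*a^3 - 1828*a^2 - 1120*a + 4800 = (a - 5)*(a^6 - 37*a^4 - 8*a^3 + 372*a^2 + 32*a - 960) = (a - 5)^2*(a^5 + 5*a^4 - 12*a^3 - 68*a^2 + 32*a + 192) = (a - 5)^2*(a + 4)*(a^4 + a^3 - 16*a^2 - 4*a + 48) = (a - 5)^2*(a + 2)*(a + 4)*(a^3 - a^2 - 14*a + 24) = (a - 5)^2*(a - 3)*(a + 2)*(a + 4)*(a^2 + 2*a - 8) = (a - 5)^2*(a - 3)*(a - 2)*(a + 2)*(a + 4)*(a + 4)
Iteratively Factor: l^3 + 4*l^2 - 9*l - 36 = (l + 3)*(l^2 + l - 12) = (l - 3)*(l + 3)*(l + 4)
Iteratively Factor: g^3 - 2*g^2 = (g - 2)*(g^2) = g*(g - 2)*(g)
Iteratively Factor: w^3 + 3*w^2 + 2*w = (w + 1)*(w^2 + 2*w) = (w + 1)*(w + 2)*(w)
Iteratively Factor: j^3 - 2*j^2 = (j)*(j^2 - 2*j) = j^2*(j - 2)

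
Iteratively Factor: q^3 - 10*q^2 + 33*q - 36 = (q - 3)*(q^2 - 7*q + 12) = (q - 4)*(q - 3)*(q - 3)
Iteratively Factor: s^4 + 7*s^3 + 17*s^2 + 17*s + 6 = (s + 2)*(s^3 + 5*s^2 + 7*s + 3) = (s + 1)*(s + 2)*(s^2 + 4*s + 3) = (s + 1)*(s + 2)*(s + 3)*(s + 1)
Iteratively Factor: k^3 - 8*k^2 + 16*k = (k)*(k^2 - 8*k + 16) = k*(k - 4)*(k - 4)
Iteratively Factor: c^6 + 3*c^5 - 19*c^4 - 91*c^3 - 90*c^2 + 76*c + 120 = (c + 2)*(c^5 + c^4 - 21*c^3 - 49*c^2 + 8*c + 60) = (c - 1)*(c + 2)*(c^4 + 2*c^3 - 19*c^2 - 68*c - 60) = (c - 1)*(c + 2)^2*(c^3 - 19*c - 30) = (c - 5)*(c - 1)*(c + 2)^2*(c^2 + 5*c + 6) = (c - 5)*(c - 1)*(c + 2)^3*(c + 3)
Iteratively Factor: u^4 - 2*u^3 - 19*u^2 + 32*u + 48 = (u - 4)*(u^3 + 2*u^2 - 11*u - 12) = (u - 4)*(u + 4)*(u^2 - 2*u - 3) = (u - 4)*(u - 3)*(u + 4)*(u + 1)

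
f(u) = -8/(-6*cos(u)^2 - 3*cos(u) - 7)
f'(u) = -8*(-12*sin(u)*cos(u) - 3*sin(u))/(-6*cos(u)^2 - 3*cos(u) - 7)^2 = 24*(4*cos(u) + 1)*sin(u)/(6*cos(u)^2 + 3*cos(u) + 7)^2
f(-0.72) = 0.63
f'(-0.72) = -0.40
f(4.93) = 1.01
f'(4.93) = -0.69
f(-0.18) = 0.51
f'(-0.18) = -0.09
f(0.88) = 0.71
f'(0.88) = 0.51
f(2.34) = 1.02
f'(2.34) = -0.50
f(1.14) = 0.86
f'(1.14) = 0.67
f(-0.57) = 0.58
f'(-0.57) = -0.30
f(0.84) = 0.69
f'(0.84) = 0.48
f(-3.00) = 0.81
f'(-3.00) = 0.10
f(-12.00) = 0.58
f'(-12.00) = 0.30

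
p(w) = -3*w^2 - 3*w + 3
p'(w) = -6*w - 3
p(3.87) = -53.54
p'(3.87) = -26.22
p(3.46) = -43.29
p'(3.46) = -23.76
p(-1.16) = 2.44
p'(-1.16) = 3.96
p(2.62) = -25.45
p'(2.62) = -18.72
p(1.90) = -13.53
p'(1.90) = -14.40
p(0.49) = 0.81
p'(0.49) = -5.94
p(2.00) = -15.00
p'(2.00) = -15.00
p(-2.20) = -4.92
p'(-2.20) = 10.20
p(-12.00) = -393.00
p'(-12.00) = 69.00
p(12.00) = -465.00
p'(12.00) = -75.00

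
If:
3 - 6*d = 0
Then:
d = 1/2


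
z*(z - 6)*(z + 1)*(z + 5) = z^4 - 31*z^2 - 30*z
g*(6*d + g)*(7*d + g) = 42*d^2*g + 13*d*g^2 + g^3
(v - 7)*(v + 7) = v^2 - 49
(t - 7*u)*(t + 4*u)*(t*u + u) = t^3*u - 3*t^2*u^2 + t^2*u - 28*t*u^3 - 3*t*u^2 - 28*u^3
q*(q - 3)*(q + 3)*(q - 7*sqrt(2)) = q^4 - 7*sqrt(2)*q^3 - 9*q^2 + 63*sqrt(2)*q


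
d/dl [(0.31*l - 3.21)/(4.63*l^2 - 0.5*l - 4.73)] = (-1.4353*l^2 + 29.7246*l - 3.0713)/(21.4369*l^4 - 4.63*l^3 - 43.5498*l^2 + 4.73*l + 22.3729)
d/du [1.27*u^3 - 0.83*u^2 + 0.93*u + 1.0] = 3.81*u^2 - 1.66*u + 0.93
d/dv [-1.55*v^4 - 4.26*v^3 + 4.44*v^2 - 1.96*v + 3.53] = -6.2*v^3 - 12.78*v^2 + 8.88*v - 1.96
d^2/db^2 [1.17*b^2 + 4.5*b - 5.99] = 2.34000000000000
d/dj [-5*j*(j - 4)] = 20 - 10*j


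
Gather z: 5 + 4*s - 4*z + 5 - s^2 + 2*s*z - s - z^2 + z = -s^2 + 3*s - z^2 + z*(2*s - 3) + 10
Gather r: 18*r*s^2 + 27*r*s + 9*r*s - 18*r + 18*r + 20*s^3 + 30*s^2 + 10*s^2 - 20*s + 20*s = r*(18*s^2 + 36*s) + 20*s^3 + 40*s^2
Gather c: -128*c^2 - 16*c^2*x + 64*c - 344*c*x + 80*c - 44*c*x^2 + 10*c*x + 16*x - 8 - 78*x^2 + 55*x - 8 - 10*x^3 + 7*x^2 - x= c^2*(-16*x - 128) + c*(-44*x^2 - 334*x + 144) - 10*x^3 - 71*x^2 + 70*x - 16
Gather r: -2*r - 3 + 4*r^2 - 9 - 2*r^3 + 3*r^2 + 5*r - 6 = -2*r^3 + 7*r^2 + 3*r - 18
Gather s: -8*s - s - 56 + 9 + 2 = -9*s - 45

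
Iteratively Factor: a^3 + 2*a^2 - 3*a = (a)*(a^2 + 2*a - 3) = a*(a + 3)*(a - 1)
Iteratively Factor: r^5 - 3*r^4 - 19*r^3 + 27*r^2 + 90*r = (r)*(r^4 - 3*r^3 - 19*r^2 + 27*r + 90) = r*(r + 3)*(r^3 - 6*r^2 - r + 30) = r*(r + 2)*(r + 3)*(r^2 - 8*r + 15) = r*(r - 5)*(r + 2)*(r + 3)*(r - 3)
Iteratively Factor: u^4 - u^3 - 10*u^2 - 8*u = (u + 2)*(u^3 - 3*u^2 - 4*u) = (u - 4)*(u + 2)*(u^2 + u) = (u - 4)*(u + 1)*(u + 2)*(u)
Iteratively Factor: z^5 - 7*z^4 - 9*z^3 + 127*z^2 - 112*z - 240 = (z + 4)*(z^4 - 11*z^3 + 35*z^2 - 13*z - 60) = (z - 4)*(z + 4)*(z^3 - 7*z^2 + 7*z + 15) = (z - 4)*(z - 3)*(z + 4)*(z^2 - 4*z - 5) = (z - 5)*(z - 4)*(z - 3)*(z + 4)*(z + 1)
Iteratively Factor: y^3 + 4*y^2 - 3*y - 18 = (y - 2)*(y^2 + 6*y + 9) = (y - 2)*(y + 3)*(y + 3)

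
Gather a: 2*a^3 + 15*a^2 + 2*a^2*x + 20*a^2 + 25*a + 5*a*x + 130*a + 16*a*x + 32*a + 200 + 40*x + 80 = 2*a^3 + a^2*(2*x + 35) + a*(21*x + 187) + 40*x + 280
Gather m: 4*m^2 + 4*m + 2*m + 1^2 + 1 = 4*m^2 + 6*m + 2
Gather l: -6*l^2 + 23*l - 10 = -6*l^2 + 23*l - 10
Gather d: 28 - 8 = 20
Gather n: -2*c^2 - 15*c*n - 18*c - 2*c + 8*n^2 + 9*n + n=-2*c^2 - 20*c + 8*n^2 + n*(10 - 15*c)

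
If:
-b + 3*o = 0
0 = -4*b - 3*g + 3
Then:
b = 3*o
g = 1 - 4*o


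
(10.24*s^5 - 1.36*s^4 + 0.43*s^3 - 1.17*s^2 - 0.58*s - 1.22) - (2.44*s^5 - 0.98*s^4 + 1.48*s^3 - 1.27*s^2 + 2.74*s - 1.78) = 7.8*s^5 - 0.38*s^4 - 1.05*s^3 + 0.1*s^2 - 3.32*s + 0.56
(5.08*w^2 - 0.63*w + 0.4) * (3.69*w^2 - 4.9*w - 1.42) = 18.7452*w^4 - 27.2167*w^3 - 2.6506*w^2 - 1.0654*w - 0.568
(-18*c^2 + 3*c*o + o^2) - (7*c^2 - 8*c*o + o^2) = -25*c^2 + 11*c*o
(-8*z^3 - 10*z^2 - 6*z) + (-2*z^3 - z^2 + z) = -10*z^3 - 11*z^2 - 5*z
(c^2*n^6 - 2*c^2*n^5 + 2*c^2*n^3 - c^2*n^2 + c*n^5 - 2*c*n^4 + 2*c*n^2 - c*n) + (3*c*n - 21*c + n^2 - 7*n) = c^2*n^6 - 2*c^2*n^5 + 2*c^2*n^3 - c^2*n^2 + c*n^5 - 2*c*n^4 + 2*c*n^2 + 2*c*n - 21*c + n^2 - 7*n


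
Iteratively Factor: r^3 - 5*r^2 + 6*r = (r - 2)*(r^2 - 3*r) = r*(r - 2)*(r - 3)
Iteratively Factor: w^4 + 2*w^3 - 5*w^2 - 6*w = (w - 2)*(w^3 + 4*w^2 + 3*w) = (w - 2)*(w + 3)*(w^2 + w) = (w - 2)*(w + 1)*(w + 3)*(w)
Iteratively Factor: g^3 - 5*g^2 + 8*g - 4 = (g - 1)*(g^2 - 4*g + 4) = (g - 2)*(g - 1)*(g - 2)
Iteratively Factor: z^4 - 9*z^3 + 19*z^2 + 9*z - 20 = (z - 1)*(z^3 - 8*z^2 + 11*z + 20) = (z - 1)*(z + 1)*(z^2 - 9*z + 20) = (z - 4)*(z - 1)*(z + 1)*(z - 5)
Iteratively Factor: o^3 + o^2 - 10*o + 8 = (o + 4)*(o^2 - 3*o + 2) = (o - 2)*(o + 4)*(o - 1)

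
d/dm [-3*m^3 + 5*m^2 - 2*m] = -9*m^2 + 10*m - 2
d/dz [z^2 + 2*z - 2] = 2*z + 2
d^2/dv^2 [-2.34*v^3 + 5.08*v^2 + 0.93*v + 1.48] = 10.16 - 14.04*v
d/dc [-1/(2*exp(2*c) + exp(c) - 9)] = (4*exp(c) + 1)*exp(c)/(2*exp(2*c) + exp(c) - 9)^2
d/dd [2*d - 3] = 2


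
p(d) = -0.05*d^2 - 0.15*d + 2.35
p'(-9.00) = 0.75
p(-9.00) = -0.35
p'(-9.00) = 0.75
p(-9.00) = -0.35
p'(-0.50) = -0.10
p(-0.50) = 2.41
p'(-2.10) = 0.06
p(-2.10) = 2.44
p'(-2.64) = 0.11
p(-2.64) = 2.40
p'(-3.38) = 0.19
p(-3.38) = 2.29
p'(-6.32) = 0.48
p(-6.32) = 1.30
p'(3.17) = -0.47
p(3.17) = 1.37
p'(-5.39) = 0.39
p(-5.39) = 1.71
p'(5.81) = -0.73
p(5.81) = -0.21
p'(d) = -0.1*d - 0.15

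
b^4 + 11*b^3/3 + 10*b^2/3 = b^2*(b + 5/3)*(b + 2)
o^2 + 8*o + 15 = (o + 3)*(o + 5)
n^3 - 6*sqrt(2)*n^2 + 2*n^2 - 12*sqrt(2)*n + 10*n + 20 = (n + 2)*(n - 5*sqrt(2))*(n - sqrt(2))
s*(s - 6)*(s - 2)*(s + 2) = s^4 - 6*s^3 - 4*s^2 + 24*s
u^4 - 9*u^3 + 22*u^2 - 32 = (u - 4)^2*(u - 2)*(u + 1)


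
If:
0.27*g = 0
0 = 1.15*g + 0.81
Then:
No Solution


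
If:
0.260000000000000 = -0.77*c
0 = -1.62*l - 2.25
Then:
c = -0.34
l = -1.39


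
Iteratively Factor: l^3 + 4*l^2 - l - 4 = (l - 1)*(l^2 + 5*l + 4) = (l - 1)*(l + 4)*(l + 1)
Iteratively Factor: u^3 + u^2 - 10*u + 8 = (u + 4)*(u^2 - 3*u + 2) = (u - 2)*(u + 4)*(u - 1)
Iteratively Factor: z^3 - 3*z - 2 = (z - 2)*(z^2 + 2*z + 1) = (z - 2)*(z + 1)*(z + 1)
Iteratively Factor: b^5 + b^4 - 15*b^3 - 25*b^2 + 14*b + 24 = (b - 4)*(b^4 + 5*b^3 + 5*b^2 - 5*b - 6) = (b - 4)*(b + 1)*(b^3 + 4*b^2 + b - 6) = (b - 4)*(b + 1)*(b + 2)*(b^2 + 2*b - 3) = (b - 4)*(b - 1)*(b + 1)*(b + 2)*(b + 3)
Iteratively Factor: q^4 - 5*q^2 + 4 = (q - 2)*(q^3 + 2*q^2 - q - 2) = (q - 2)*(q + 2)*(q^2 - 1) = (q - 2)*(q - 1)*(q + 2)*(q + 1)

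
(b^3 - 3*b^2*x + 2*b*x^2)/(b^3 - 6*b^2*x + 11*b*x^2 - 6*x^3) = b/(b - 3*x)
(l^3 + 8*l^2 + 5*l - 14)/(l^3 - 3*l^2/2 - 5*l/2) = 2*(-l^3 - 8*l^2 - 5*l + 14)/(l*(-2*l^2 + 3*l + 5))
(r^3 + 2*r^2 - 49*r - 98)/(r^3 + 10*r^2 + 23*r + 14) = (r - 7)/(r + 1)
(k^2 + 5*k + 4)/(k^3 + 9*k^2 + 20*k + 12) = (k + 4)/(k^2 + 8*k + 12)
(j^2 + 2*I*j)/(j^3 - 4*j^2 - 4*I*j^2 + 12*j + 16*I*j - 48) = j/(j^2 + j*(-4 - 6*I) + 24*I)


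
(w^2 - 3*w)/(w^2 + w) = (w - 3)/(w + 1)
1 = 1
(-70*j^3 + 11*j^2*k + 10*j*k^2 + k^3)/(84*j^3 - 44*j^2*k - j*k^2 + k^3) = (-5*j - k)/(6*j - k)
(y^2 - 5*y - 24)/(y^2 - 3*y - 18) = (y - 8)/(y - 6)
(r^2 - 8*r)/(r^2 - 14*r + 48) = r/(r - 6)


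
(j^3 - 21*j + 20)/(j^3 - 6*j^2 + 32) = (j^2 + 4*j - 5)/(j^2 - 2*j - 8)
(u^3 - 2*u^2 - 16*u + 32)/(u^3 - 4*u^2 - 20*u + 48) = (u - 4)/(u - 6)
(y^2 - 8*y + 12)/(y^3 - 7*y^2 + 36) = (y - 2)/(y^2 - y - 6)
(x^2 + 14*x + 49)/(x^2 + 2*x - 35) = (x + 7)/(x - 5)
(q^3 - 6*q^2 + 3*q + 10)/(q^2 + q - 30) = (q^2 - q - 2)/(q + 6)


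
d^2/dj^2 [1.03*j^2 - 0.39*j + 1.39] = 2.06000000000000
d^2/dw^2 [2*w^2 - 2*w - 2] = 4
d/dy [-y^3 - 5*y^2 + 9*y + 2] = -3*y^2 - 10*y + 9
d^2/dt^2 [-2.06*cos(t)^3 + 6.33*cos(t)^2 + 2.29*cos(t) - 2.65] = -0.744999999999999*cos(t) - 12.66*cos(2*t) + 4.635*cos(3*t)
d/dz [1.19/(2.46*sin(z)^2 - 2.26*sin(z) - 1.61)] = (2.6894 - 5.8548*sin(z))*cos(z)/(-2.46*sin(z)^2 + 2.26*sin(z) + 1.61)^2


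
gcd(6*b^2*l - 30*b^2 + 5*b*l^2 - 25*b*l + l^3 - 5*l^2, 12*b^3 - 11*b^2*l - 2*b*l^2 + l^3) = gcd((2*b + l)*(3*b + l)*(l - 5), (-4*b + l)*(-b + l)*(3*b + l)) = 3*b + l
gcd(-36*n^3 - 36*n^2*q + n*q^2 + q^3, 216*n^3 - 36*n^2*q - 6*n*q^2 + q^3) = -36*n^2 + q^2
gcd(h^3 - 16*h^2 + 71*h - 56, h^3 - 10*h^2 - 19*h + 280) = h^2 - 15*h + 56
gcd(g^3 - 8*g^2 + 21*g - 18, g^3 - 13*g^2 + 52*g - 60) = g - 2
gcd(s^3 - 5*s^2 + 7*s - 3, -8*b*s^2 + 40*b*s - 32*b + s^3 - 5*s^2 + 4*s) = s - 1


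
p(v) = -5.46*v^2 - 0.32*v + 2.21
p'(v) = -10.92*v - 0.32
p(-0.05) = 2.21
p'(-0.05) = 0.23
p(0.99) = -3.46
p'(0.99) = -11.13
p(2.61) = -35.82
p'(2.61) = -28.82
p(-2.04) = -19.86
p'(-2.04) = 21.96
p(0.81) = -1.63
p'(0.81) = -9.17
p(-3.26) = -54.77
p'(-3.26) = 35.28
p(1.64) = -13.00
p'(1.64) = -18.23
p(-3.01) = -46.29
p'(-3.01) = 32.55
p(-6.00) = -192.43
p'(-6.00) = 65.20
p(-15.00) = -1221.49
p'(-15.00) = 163.48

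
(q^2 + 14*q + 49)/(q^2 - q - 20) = (q^2 + 14*q + 49)/(q^2 - q - 20)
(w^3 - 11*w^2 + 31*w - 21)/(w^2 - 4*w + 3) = w - 7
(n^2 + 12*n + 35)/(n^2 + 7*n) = (n + 5)/n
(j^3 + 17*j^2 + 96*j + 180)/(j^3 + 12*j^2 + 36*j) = (j + 5)/j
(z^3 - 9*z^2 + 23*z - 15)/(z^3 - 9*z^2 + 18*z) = (z^2 - 6*z + 5)/(z*(z - 6))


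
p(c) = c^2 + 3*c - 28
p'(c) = 2*c + 3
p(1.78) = -19.49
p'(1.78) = 6.56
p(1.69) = -20.07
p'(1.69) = 6.38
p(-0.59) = -29.42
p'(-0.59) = 1.82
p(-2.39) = -29.46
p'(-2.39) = -1.78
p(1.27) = -22.58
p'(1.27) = 5.54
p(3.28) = -7.40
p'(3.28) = 9.56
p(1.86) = -18.96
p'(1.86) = 6.72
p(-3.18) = -27.43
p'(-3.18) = -3.36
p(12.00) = 152.00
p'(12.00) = 27.00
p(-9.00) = 26.00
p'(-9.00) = -15.00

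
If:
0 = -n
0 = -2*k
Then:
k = 0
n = 0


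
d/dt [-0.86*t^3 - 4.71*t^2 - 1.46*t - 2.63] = -2.58*t^2 - 9.42*t - 1.46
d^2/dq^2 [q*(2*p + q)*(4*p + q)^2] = 64*p^2 + 60*p*q + 12*q^2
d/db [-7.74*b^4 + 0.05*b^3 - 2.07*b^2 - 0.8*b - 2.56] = -30.96*b^3 + 0.15*b^2 - 4.14*b - 0.8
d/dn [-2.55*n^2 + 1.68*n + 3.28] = 1.68 - 5.1*n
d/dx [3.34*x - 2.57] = 3.34000000000000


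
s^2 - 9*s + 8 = (s - 8)*(s - 1)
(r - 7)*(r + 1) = r^2 - 6*r - 7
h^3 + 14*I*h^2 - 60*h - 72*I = (h + 2*I)*(h + 6*I)^2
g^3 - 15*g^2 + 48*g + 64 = (g - 8)^2*(g + 1)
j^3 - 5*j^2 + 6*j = j*(j - 3)*(j - 2)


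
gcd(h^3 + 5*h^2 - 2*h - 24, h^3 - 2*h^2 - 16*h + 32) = h^2 + 2*h - 8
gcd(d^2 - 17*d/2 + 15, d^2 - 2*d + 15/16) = 1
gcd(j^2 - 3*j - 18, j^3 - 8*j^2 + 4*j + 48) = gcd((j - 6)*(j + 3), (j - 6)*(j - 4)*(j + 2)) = j - 6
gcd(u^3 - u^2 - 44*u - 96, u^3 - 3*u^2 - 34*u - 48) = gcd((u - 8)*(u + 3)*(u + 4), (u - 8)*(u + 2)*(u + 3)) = u^2 - 5*u - 24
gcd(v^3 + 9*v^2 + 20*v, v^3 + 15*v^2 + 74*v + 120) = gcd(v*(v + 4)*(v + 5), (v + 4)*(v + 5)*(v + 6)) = v^2 + 9*v + 20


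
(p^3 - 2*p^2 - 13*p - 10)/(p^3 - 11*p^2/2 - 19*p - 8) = 2*(p^2 - 4*p - 5)/(2*p^2 - 15*p - 8)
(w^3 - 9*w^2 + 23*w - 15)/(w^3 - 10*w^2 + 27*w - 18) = (w - 5)/(w - 6)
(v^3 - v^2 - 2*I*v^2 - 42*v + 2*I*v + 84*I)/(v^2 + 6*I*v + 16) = (v^2 - v - 42)/(v + 8*I)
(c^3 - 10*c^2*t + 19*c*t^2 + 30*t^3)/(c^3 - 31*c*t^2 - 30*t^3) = (c - 5*t)/(c + 5*t)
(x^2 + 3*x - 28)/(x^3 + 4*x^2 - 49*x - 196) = (x - 4)/(x^2 - 3*x - 28)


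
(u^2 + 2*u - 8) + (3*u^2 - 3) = 4*u^2 + 2*u - 11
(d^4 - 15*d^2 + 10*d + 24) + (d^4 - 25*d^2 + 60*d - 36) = 2*d^4 - 40*d^2 + 70*d - 12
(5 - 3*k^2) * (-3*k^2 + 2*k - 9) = 9*k^4 - 6*k^3 + 12*k^2 + 10*k - 45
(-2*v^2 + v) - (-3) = -2*v^2 + v + 3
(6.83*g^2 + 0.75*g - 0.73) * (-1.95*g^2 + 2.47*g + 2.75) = -13.3185*g^4 + 15.4076*g^3 + 22.0585*g^2 + 0.2594*g - 2.0075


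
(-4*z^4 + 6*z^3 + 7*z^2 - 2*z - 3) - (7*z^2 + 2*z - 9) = -4*z^4 + 6*z^3 - 4*z + 6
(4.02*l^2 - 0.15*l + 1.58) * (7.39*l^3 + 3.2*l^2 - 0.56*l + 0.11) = 29.7078*l^5 + 11.7555*l^4 + 8.945*l^3 + 5.5822*l^2 - 0.9013*l + 0.1738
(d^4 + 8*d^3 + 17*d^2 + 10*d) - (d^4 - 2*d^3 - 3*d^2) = 10*d^3 + 20*d^2 + 10*d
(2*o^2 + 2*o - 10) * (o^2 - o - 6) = 2*o^4 - 24*o^2 - 2*o + 60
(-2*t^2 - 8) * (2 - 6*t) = 12*t^3 - 4*t^2 + 48*t - 16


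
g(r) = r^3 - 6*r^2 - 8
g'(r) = 3*r^2 - 12*r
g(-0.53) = -9.83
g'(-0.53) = 7.20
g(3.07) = -35.61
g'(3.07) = -8.57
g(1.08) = -13.74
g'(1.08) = -9.46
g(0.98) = -12.82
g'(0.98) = -8.88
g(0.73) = -10.81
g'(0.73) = -7.16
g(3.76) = -39.67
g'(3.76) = -2.71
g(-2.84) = -79.30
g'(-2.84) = 58.28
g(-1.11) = -16.76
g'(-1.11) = 17.02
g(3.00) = -35.00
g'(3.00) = -9.00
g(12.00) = 856.00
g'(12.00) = 288.00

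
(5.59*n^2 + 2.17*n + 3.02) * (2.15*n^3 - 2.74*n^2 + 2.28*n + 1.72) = 12.0185*n^5 - 10.6511*n^4 + 13.2924*n^3 + 6.2876*n^2 + 10.618*n + 5.1944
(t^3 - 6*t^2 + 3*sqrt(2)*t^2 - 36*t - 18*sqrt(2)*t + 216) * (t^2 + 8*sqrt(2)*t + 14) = t^5 - 6*t^4 + 11*sqrt(2)*t^4 - 66*sqrt(2)*t^3 + 26*t^3 - 246*sqrt(2)*t^2 - 156*t^2 - 504*t + 1476*sqrt(2)*t + 3024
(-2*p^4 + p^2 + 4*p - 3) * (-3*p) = 6*p^5 - 3*p^3 - 12*p^2 + 9*p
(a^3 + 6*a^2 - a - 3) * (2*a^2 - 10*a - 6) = 2*a^5 + 2*a^4 - 68*a^3 - 32*a^2 + 36*a + 18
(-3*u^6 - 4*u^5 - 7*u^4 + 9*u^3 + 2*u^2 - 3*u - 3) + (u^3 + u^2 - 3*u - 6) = -3*u^6 - 4*u^5 - 7*u^4 + 10*u^3 + 3*u^2 - 6*u - 9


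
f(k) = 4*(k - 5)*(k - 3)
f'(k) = 8*k - 32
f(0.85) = 35.69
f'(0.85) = -25.20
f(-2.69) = 175.02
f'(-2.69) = -53.52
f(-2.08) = 143.87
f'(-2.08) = -48.64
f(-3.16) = 201.06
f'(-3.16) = -57.28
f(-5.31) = 342.70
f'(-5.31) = -74.48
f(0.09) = 57.15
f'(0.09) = -31.28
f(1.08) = 30.11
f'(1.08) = -23.36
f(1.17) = 28.04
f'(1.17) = -22.64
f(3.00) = 0.00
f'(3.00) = -8.00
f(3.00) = 0.00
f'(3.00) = -8.00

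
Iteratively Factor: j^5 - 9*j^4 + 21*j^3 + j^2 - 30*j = (j)*(j^4 - 9*j^3 + 21*j^2 + j - 30) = j*(j - 5)*(j^3 - 4*j^2 + j + 6) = j*(j - 5)*(j - 2)*(j^2 - 2*j - 3) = j*(j - 5)*(j - 3)*(j - 2)*(j + 1)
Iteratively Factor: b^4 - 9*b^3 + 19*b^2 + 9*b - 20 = (b - 1)*(b^3 - 8*b^2 + 11*b + 20) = (b - 5)*(b - 1)*(b^2 - 3*b - 4) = (b - 5)*(b - 1)*(b + 1)*(b - 4)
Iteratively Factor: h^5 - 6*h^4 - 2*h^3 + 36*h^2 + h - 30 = (h - 1)*(h^4 - 5*h^3 - 7*h^2 + 29*h + 30) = (h - 3)*(h - 1)*(h^3 - 2*h^2 - 13*h - 10) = (h - 5)*(h - 3)*(h - 1)*(h^2 + 3*h + 2) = (h - 5)*(h - 3)*(h - 1)*(h + 1)*(h + 2)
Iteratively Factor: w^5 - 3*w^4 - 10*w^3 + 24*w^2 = (w)*(w^4 - 3*w^3 - 10*w^2 + 24*w) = w*(w - 2)*(w^3 - w^2 - 12*w) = w*(w - 2)*(w + 3)*(w^2 - 4*w) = w*(w - 4)*(w - 2)*(w + 3)*(w)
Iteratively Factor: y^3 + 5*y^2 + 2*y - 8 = (y + 2)*(y^2 + 3*y - 4) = (y - 1)*(y + 2)*(y + 4)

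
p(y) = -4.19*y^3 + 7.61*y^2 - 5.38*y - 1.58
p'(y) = -12.57*y^2 + 15.22*y - 5.38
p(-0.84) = 10.79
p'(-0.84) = -27.03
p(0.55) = -2.93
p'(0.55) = -0.81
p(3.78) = -139.48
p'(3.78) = -127.45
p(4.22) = -203.65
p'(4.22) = -165.00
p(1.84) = -11.82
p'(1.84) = -19.93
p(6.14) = -717.60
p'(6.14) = -385.81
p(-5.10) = 779.60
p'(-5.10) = -409.95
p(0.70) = -3.05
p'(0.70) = -0.89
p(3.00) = -62.36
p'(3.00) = -72.85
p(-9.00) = 3717.76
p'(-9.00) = -1160.53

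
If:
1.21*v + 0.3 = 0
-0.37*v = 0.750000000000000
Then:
No Solution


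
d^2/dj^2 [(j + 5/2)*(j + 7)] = 2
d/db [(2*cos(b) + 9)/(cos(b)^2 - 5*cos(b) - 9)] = (18*cos(b) + cos(2*b) - 26)*sin(b)/(sin(b)^2 + 5*cos(b) + 8)^2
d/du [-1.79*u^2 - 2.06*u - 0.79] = -3.58*u - 2.06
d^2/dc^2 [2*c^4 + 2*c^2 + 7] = 24*c^2 + 4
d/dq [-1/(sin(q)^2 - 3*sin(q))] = (2*sin(q) - 3)*cos(q)/((sin(q) - 3)^2*sin(q)^2)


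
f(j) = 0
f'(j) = 0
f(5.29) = 0.00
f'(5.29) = 0.00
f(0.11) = 0.00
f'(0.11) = 0.00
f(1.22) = 0.00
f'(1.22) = 0.00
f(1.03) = 0.00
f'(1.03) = 0.00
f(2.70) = 0.00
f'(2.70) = 0.00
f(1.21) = 0.00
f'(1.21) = 0.00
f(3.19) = 0.00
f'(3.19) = 0.00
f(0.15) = 0.00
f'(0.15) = 0.00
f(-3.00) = 0.00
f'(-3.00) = 0.00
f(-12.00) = 0.00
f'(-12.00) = 0.00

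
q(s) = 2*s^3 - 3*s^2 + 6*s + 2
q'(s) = 6*s^2 - 6*s + 6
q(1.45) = 10.49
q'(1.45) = 9.92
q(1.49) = 10.90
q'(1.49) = 10.38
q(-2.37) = -55.69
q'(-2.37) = 53.92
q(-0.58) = -2.88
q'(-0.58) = 11.50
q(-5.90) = -548.59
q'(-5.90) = 250.26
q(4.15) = 118.18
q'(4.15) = 84.44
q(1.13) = 7.84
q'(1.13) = 6.88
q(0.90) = 6.43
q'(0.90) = 5.46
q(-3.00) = -97.00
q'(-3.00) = 78.00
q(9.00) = 1271.00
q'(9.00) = 438.00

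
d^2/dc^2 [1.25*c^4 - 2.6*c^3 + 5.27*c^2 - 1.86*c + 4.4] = 15.0*c^2 - 15.6*c + 10.54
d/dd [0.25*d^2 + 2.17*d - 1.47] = 0.5*d + 2.17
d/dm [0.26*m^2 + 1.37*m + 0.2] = 0.52*m + 1.37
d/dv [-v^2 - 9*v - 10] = -2*v - 9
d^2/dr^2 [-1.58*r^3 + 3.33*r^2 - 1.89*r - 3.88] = 6.66 - 9.48*r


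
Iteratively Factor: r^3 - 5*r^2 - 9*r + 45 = (r + 3)*(r^2 - 8*r + 15) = (r - 3)*(r + 3)*(r - 5)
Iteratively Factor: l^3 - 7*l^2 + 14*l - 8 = (l - 1)*(l^2 - 6*l + 8) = (l - 4)*(l - 1)*(l - 2)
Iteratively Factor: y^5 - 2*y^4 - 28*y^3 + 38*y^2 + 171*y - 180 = (y - 5)*(y^4 + 3*y^3 - 13*y^2 - 27*y + 36) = (y - 5)*(y - 1)*(y^3 + 4*y^2 - 9*y - 36) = (y - 5)*(y - 1)*(y + 4)*(y^2 - 9) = (y - 5)*(y - 1)*(y + 3)*(y + 4)*(y - 3)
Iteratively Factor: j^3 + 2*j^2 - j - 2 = (j - 1)*(j^2 + 3*j + 2) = (j - 1)*(j + 1)*(j + 2)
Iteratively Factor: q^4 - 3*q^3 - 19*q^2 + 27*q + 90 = (q + 2)*(q^3 - 5*q^2 - 9*q + 45) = (q + 2)*(q + 3)*(q^2 - 8*q + 15) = (q - 5)*(q + 2)*(q + 3)*(q - 3)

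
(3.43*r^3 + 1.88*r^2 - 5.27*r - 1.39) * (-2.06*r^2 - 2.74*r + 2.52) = -7.0658*r^5 - 13.271*r^4 + 14.3486*r^3 + 22.0408*r^2 - 9.4718*r - 3.5028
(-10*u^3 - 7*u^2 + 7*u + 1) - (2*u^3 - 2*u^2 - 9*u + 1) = -12*u^3 - 5*u^2 + 16*u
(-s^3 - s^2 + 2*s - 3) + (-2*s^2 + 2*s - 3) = -s^3 - 3*s^2 + 4*s - 6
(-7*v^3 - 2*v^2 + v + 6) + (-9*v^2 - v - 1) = -7*v^3 - 11*v^2 + 5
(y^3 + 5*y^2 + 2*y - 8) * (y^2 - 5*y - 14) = y^5 - 37*y^3 - 88*y^2 + 12*y + 112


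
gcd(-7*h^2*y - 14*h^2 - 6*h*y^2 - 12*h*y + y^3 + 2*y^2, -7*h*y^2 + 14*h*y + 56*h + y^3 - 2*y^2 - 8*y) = -7*h*y - 14*h + y^2 + 2*y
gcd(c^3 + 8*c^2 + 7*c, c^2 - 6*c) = c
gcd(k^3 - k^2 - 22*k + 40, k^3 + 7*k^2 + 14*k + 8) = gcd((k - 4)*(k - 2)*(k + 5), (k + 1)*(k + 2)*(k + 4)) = 1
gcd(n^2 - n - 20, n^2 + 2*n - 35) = n - 5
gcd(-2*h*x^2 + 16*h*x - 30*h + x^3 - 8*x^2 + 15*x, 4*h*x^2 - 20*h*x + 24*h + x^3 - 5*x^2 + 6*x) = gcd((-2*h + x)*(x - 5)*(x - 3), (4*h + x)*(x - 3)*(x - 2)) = x - 3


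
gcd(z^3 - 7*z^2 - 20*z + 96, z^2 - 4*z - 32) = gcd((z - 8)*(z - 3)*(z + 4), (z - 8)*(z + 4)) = z^2 - 4*z - 32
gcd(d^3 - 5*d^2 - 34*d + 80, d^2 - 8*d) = d - 8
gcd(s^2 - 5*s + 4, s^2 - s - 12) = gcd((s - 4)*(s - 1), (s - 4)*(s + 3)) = s - 4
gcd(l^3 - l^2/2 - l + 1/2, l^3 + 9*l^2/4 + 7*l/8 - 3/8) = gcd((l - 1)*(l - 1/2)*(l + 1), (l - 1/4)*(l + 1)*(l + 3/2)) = l + 1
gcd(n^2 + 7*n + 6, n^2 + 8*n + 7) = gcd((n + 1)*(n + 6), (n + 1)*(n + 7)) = n + 1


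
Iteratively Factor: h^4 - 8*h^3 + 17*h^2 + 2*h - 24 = (h + 1)*(h^3 - 9*h^2 + 26*h - 24) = (h - 4)*(h + 1)*(h^2 - 5*h + 6) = (h - 4)*(h - 3)*(h + 1)*(h - 2)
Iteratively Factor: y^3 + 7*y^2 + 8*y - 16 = (y + 4)*(y^2 + 3*y - 4) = (y + 4)^2*(y - 1)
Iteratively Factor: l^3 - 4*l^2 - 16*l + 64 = (l - 4)*(l^2 - 16) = (l - 4)*(l + 4)*(l - 4)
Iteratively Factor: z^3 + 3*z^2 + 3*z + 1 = (z + 1)*(z^2 + 2*z + 1) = (z + 1)^2*(z + 1)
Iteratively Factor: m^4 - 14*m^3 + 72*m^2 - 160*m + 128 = (m - 4)*(m^3 - 10*m^2 + 32*m - 32) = (m - 4)^2*(m^2 - 6*m + 8) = (m - 4)^2*(m - 2)*(m - 4)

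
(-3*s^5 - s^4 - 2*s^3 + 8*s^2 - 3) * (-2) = 6*s^5 + 2*s^4 + 4*s^3 - 16*s^2 + 6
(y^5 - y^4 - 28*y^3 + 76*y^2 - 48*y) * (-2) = -2*y^5 + 2*y^4 + 56*y^3 - 152*y^2 + 96*y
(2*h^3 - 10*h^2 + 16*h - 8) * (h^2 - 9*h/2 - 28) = 2*h^5 - 19*h^4 + 5*h^3 + 200*h^2 - 412*h + 224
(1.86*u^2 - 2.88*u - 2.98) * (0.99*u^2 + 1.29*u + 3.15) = 1.8414*u^4 - 0.4518*u^3 - 0.8064*u^2 - 12.9162*u - 9.387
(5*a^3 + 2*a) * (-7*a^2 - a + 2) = -35*a^5 - 5*a^4 - 4*a^3 - 2*a^2 + 4*a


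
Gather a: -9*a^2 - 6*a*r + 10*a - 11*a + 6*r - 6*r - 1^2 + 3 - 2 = -9*a^2 + a*(-6*r - 1)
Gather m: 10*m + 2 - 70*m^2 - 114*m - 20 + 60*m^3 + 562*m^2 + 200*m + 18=60*m^3 + 492*m^2 + 96*m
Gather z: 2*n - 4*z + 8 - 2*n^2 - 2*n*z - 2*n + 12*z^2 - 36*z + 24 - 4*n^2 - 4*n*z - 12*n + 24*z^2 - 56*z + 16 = -6*n^2 - 12*n + 36*z^2 + z*(-6*n - 96) + 48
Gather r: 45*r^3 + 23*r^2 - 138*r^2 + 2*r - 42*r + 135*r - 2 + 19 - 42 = 45*r^3 - 115*r^2 + 95*r - 25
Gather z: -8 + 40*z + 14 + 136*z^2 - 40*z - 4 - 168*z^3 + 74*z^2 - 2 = -168*z^3 + 210*z^2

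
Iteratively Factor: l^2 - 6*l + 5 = (l - 1)*(l - 5)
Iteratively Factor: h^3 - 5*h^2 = (h - 5)*(h^2) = h*(h - 5)*(h)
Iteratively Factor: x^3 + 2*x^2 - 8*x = (x)*(x^2 + 2*x - 8) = x*(x - 2)*(x + 4)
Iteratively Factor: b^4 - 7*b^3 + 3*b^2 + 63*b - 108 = (b - 3)*(b^3 - 4*b^2 - 9*b + 36) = (b - 3)*(b + 3)*(b^2 - 7*b + 12) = (b - 4)*(b - 3)*(b + 3)*(b - 3)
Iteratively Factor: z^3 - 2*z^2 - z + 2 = (z + 1)*(z^2 - 3*z + 2) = (z - 1)*(z + 1)*(z - 2)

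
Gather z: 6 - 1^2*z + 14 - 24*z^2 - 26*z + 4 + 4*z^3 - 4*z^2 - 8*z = 4*z^3 - 28*z^2 - 35*z + 24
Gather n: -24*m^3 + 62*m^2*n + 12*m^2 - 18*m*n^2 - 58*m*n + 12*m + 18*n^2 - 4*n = -24*m^3 + 12*m^2 + 12*m + n^2*(18 - 18*m) + n*(62*m^2 - 58*m - 4)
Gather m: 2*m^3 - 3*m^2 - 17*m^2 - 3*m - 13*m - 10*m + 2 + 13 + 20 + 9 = 2*m^3 - 20*m^2 - 26*m + 44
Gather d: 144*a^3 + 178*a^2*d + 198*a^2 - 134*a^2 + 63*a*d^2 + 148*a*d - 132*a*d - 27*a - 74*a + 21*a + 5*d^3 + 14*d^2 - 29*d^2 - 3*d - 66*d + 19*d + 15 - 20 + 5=144*a^3 + 64*a^2 - 80*a + 5*d^3 + d^2*(63*a - 15) + d*(178*a^2 + 16*a - 50)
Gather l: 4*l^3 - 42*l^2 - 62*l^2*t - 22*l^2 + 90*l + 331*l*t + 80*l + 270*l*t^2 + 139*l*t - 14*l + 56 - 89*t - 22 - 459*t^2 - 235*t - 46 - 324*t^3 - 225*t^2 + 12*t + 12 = 4*l^3 + l^2*(-62*t - 64) + l*(270*t^2 + 470*t + 156) - 324*t^3 - 684*t^2 - 312*t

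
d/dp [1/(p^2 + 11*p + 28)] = (-2*p - 11)/(p^2 + 11*p + 28)^2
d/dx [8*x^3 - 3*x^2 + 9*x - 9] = 24*x^2 - 6*x + 9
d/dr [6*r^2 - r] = 12*r - 1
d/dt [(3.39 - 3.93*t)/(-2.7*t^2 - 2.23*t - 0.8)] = (-10.611*t^2 + 18.306*t + 10.7037)/(7.29*t^4 + 12.042*t^3 + 9.2929*t^2 + 3.568*t + 0.64)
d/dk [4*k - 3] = 4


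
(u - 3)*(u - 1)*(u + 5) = u^3 + u^2 - 17*u + 15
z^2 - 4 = (z - 2)*(z + 2)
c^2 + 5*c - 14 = (c - 2)*(c + 7)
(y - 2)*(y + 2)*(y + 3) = y^3 + 3*y^2 - 4*y - 12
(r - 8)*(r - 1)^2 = r^3 - 10*r^2 + 17*r - 8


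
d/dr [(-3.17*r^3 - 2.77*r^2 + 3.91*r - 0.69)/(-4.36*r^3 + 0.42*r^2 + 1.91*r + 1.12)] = (-7.105427357601e-15*r^5 - 13.4086*r^4 + 21.9858*r^3 - 26.6093*r^2 - 5.6252*r + 5.6971)/(19.0096*r^6 - 3.6624*r^5 - 16.4788*r^4 - 8.162*r^3 + 4.5889*r^2 + 4.2784*r + 1.2544)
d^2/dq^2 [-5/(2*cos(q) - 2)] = 5*(cos(q) + 2)/(2*(cos(q) - 1)^2)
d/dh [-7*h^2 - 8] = -14*h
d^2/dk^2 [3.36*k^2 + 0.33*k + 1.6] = 6.72000000000000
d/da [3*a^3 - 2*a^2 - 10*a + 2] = 9*a^2 - 4*a - 10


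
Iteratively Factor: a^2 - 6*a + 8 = (a - 4)*(a - 2)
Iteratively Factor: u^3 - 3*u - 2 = (u + 1)*(u^2 - u - 2) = (u - 2)*(u + 1)*(u + 1)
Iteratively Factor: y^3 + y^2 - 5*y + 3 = (y - 1)*(y^2 + 2*y - 3) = (y - 1)*(y + 3)*(y - 1)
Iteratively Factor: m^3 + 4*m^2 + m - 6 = (m + 3)*(m^2 + m - 2) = (m - 1)*(m + 3)*(m + 2)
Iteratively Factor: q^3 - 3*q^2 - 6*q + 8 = (q + 2)*(q^2 - 5*q + 4) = (q - 1)*(q + 2)*(q - 4)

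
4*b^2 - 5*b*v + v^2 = (-4*b + v)*(-b + v)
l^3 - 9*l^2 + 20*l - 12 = (l - 6)*(l - 2)*(l - 1)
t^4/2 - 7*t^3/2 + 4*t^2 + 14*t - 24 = (t/2 + 1)*(t - 4)*(t - 3)*(t - 2)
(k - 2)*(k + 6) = k^2 + 4*k - 12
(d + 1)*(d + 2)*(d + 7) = d^3 + 10*d^2 + 23*d + 14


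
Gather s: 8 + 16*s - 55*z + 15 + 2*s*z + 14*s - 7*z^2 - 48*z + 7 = s*(2*z + 30) - 7*z^2 - 103*z + 30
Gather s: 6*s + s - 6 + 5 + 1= 7*s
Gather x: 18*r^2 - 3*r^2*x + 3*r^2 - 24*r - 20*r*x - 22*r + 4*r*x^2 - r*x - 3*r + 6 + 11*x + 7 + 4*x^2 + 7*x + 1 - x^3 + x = 21*r^2 - 49*r - x^3 + x^2*(4*r + 4) + x*(-3*r^2 - 21*r + 19) + 14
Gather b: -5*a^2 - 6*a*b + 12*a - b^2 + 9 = -5*a^2 - 6*a*b + 12*a - b^2 + 9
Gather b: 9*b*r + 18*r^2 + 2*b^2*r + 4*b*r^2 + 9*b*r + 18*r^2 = 2*b^2*r + b*(4*r^2 + 18*r) + 36*r^2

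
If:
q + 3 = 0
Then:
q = -3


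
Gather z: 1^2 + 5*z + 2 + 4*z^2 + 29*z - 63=4*z^2 + 34*z - 60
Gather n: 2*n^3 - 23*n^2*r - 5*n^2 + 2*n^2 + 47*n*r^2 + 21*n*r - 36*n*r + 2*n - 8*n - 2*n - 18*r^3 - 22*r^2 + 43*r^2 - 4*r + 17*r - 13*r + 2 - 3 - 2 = 2*n^3 + n^2*(-23*r - 3) + n*(47*r^2 - 15*r - 8) - 18*r^3 + 21*r^2 - 3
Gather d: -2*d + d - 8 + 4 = -d - 4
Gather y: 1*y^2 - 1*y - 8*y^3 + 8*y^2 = -8*y^3 + 9*y^2 - y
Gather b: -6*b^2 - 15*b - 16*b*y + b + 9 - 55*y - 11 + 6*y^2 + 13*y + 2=-6*b^2 + b*(-16*y - 14) + 6*y^2 - 42*y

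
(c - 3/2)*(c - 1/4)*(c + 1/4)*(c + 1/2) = c^4 - c^3 - 13*c^2/16 + c/16 + 3/64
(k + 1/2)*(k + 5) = k^2 + 11*k/2 + 5/2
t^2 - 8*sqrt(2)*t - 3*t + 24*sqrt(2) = (t - 3)*(t - 8*sqrt(2))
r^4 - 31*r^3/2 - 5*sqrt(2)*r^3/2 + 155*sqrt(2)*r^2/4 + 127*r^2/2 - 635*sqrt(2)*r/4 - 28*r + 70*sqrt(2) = (r - 8)*(r - 7)*(r - 1/2)*(r - 5*sqrt(2)/2)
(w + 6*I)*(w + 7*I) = w^2 + 13*I*w - 42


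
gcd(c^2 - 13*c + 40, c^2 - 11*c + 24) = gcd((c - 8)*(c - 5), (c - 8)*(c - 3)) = c - 8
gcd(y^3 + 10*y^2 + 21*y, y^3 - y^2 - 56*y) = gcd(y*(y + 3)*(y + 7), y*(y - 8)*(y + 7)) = y^2 + 7*y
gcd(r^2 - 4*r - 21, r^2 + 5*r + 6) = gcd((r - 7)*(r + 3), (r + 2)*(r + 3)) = r + 3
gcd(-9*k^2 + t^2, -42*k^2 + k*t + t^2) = 1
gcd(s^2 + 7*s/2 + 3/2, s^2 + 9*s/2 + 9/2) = s + 3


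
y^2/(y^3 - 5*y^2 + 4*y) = y/(y^2 - 5*y + 4)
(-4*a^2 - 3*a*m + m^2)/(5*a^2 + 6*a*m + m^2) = (-4*a + m)/(5*a + m)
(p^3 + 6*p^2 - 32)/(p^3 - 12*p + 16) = (p + 4)/(p - 2)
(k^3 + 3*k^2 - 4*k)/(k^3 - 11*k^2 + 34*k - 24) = k*(k + 4)/(k^2 - 10*k + 24)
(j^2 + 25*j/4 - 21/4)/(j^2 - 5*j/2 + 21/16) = 4*(j + 7)/(4*j - 7)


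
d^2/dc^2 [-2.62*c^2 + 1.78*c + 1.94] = -5.24000000000000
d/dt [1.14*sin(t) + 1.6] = 1.14*cos(t)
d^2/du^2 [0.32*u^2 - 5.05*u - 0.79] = 0.640000000000000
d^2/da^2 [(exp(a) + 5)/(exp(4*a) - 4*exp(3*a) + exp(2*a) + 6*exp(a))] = (9*exp(7*a) + 36*exp(6*a) - 394*exp(5*a) + 714*exp(4*a) - 153*exp(3*a) - 226*exp(2*a) + 90*exp(a) + 180)*exp(-a)/(exp(9*a) - 12*exp(8*a) + 51*exp(7*a) - 70*exp(6*a) - 93*exp(5*a) + 312*exp(4*a) - 35*exp(3*a) - 414*exp(2*a) + 108*exp(a) + 216)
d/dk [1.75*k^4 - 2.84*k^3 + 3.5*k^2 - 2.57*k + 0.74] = 7.0*k^3 - 8.52*k^2 + 7.0*k - 2.57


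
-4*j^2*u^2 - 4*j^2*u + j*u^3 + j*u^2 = u*(-4*j + u)*(j*u + j)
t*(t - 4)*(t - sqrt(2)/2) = t^3 - 4*t^2 - sqrt(2)*t^2/2 + 2*sqrt(2)*t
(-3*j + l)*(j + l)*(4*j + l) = -12*j^3 - 11*j^2*l + 2*j*l^2 + l^3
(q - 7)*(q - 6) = q^2 - 13*q + 42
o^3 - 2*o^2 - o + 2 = (o - 2)*(o - 1)*(o + 1)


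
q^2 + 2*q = q*(q + 2)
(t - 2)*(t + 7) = t^2 + 5*t - 14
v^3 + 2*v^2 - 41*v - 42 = (v - 6)*(v + 1)*(v + 7)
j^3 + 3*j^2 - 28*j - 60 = (j - 5)*(j + 2)*(j + 6)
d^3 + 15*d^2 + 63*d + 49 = (d + 1)*(d + 7)^2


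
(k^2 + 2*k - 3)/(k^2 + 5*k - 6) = (k + 3)/(k + 6)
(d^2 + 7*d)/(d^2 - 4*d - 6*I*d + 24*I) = d*(d + 7)/(d^2 - 4*d - 6*I*d + 24*I)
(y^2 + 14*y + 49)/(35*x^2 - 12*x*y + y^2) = (y^2 + 14*y + 49)/(35*x^2 - 12*x*y + y^2)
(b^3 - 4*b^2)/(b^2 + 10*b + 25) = b^2*(b - 4)/(b^2 + 10*b + 25)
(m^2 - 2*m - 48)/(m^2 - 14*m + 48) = (m + 6)/(m - 6)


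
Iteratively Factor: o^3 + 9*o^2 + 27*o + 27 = (o + 3)*(o^2 + 6*o + 9) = (o + 3)^2*(o + 3)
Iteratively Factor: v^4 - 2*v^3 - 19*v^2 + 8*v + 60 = (v + 3)*(v^3 - 5*v^2 - 4*v + 20) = (v - 5)*(v + 3)*(v^2 - 4) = (v - 5)*(v + 2)*(v + 3)*(v - 2)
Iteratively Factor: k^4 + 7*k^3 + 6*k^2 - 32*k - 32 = (k + 4)*(k^3 + 3*k^2 - 6*k - 8) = (k + 1)*(k + 4)*(k^2 + 2*k - 8) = (k - 2)*(k + 1)*(k + 4)*(k + 4)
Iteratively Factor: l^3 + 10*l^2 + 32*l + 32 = (l + 2)*(l^2 + 8*l + 16) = (l + 2)*(l + 4)*(l + 4)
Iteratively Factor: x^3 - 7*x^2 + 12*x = (x)*(x^2 - 7*x + 12) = x*(x - 4)*(x - 3)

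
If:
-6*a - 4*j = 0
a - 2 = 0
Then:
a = 2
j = -3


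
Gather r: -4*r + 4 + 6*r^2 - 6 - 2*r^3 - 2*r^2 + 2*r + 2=-2*r^3 + 4*r^2 - 2*r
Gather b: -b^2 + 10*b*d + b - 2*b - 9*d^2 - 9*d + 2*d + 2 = -b^2 + b*(10*d - 1) - 9*d^2 - 7*d + 2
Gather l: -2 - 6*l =-6*l - 2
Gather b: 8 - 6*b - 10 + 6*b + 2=0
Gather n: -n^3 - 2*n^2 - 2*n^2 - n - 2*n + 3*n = -n^3 - 4*n^2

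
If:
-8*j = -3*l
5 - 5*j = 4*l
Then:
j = 15/47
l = 40/47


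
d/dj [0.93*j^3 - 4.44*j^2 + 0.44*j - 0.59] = 2.79*j^2 - 8.88*j + 0.44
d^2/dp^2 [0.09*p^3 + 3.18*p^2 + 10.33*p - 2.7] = 0.54*p + 6.36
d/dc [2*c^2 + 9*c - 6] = 4*c + 9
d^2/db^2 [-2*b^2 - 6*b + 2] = -4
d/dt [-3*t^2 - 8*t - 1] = -6*t - 8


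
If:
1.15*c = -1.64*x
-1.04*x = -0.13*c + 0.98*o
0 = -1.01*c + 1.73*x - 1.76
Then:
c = -0.79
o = -0.69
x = 0.56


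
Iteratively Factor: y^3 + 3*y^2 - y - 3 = (y + 3)*(y^2 - 1) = (y + 1)*(y + 3)*(y - 1)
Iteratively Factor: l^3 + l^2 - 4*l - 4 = (l + 1)*(l^2 - 4) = (l - 2)*(l + 1)*(l + 2)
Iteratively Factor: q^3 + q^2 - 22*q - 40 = (q + 2)*(q^2 - q - 20) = (q + 2)*(q + 4)*(q - 5)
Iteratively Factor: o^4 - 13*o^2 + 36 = (o + 3)*(o^3 - 3*o^2 - 4*o + 12) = (o - 2)*(o + 3)*(o^2 - o - 6) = (o - 3)*(o - 2)*(o + 3)*(o + 2)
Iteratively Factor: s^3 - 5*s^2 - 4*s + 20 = (s - 2)*(s^2 - 3*s - 10) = (s - 5)*(s - 2)*(s + 2)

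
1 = 1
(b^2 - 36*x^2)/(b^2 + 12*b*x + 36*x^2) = (b - 6*x)/(b + 6*x)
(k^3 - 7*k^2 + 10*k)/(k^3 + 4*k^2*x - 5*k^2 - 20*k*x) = (k - 2)/(k + 4*x)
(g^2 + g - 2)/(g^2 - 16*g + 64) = (g^2 + g - 2)/(g^2 - 16*g + 64)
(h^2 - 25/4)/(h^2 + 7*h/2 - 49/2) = (4*h^2 - 25)/(2*(2*h^2 + 7*h - 49))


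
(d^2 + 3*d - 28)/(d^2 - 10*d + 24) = (d + 7)/(d - 6)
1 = 1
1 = 1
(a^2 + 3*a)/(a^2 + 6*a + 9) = a/(a + 3)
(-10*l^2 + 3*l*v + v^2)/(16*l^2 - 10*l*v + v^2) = (5*l + v)/(-8*l + v)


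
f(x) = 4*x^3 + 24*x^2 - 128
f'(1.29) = 81.89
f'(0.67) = 37.55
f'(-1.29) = -41.95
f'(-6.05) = 148.83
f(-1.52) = -86.60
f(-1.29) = -96.65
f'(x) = 12*x^2 + 48*x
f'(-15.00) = 1980.00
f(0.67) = -116.02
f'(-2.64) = -43.08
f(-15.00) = -8228.00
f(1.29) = -79.47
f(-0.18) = -127.25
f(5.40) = 1201.70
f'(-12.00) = 1152.00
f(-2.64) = -34.33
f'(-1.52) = -45.24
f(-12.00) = -3584.00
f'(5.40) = 609.12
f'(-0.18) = -8.25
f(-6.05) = -135.32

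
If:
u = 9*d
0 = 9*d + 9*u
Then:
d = 0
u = 0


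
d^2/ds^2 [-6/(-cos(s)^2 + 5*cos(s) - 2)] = 6*(4*sin(s)^4 - 19*sin(s)^2 + 115*cos(s)/4 - 15*cos(3*s)/4 - 31)/(sin(s)^2 + 5*cos(s) - 3)^3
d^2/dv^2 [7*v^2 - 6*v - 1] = 14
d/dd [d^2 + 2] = 2*d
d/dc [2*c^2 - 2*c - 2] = 4*c - 2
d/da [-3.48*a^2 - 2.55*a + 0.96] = -6.96*a - 2.55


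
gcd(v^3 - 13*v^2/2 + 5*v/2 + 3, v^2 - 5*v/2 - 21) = v - 6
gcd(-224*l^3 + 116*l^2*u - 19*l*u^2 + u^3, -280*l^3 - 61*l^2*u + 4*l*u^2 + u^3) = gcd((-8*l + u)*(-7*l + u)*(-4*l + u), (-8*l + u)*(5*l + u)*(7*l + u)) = -8*l + u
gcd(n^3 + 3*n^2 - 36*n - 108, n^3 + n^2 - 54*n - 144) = n^2 + 9*n + 18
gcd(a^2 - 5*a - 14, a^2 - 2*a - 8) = a + 2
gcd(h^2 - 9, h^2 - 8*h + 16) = 1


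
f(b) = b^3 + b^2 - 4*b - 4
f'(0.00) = -4.00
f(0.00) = -4.00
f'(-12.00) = 404.00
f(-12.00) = -1540.00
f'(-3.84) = 32.56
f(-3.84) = -30.52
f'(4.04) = 53.04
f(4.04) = 62.10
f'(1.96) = 11.44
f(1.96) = -0.47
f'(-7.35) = 143.37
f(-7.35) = -317.64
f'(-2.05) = 4.51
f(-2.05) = -0.21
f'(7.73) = 190.72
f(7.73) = 486.72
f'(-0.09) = -4.16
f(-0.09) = -3.63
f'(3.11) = 31.24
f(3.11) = 23.31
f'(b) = 3*b^2 + 2*b - 4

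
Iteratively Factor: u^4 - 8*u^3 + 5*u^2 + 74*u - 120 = (u - 2)*(u^3 - 6*u^2 - 7*u + 60) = (u - 2)*(u + 3)*(u^2 - 9*u + 20) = (u - 5)*(u - 2)*(u + 3)*(u - 4)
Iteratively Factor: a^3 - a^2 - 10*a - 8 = (a + 1)*(a^2 - 2*a - 8) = (a - 4)*(a + 1)*(a + 2)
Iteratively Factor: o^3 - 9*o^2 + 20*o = (o - 5)*(o^2 - 4*o) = (o - 5)*(o - 4)*(o)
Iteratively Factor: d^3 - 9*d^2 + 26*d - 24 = (d - 2)*(d^2 - 7*d + 12) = (d - 4)*(d - 2)*(d - 3)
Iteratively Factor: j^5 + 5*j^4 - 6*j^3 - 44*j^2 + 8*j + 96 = (j + 4)*(j^4 + j^3 - 10*j^2 - 4*j + 24) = (j + 3)*(j + 4)*(j^3 - 2*j^2 - 4*j + 8) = (j - 2)*(j + 3)*(j + 4)*(j^2 - 4) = (j - 2)^2*(j + 3)*(j + 4)*(j + 2)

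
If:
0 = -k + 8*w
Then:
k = 8*w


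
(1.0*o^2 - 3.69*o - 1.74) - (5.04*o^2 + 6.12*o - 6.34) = -4.04*o^2 - 9.81*o + 4.6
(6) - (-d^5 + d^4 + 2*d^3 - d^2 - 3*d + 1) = d^5 - d^4 - 2*d^3 + d^2 + 3*d + 5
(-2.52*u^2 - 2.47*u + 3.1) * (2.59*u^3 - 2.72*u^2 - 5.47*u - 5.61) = -6.5268*u^5 + 0.457100000000001*u^4 + 28.5318*u^3 + 19.2161*u^2 - 3.1003*u - 17.391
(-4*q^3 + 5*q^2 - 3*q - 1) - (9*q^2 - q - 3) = -4*q^3 - 4*q^2 - 2*q + 2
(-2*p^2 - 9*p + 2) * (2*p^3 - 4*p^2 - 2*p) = -4*p^5 - 10*p^4 + 44*p^3 + 10*p^2 - 4*p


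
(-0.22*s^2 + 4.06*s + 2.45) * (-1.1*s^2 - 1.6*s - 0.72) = 0.242*s^4 - 4.114*s^3 - 9.0326*s^2 - 6.8432*s - 1.764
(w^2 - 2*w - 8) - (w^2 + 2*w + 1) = -4*w - 9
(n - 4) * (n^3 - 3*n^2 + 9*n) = n^4 - 7*n^3 + 21*n^2 - 36*n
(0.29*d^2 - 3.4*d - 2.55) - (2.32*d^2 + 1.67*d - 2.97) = -2.03*d^2 - 5.07*d + 0.42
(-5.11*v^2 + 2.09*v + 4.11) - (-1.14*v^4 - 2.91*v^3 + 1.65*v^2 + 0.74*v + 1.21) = 1.14*v^4 + 2.91*v^3 - 6.76*v^2 + 1.35*v + 2.9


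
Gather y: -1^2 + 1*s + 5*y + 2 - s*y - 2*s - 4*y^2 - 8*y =-s - 4*y^2 + y*(-s - 3) + 1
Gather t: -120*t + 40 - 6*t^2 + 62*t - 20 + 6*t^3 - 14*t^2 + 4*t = 6*t^3 - 20*t^2 - 54*t + 20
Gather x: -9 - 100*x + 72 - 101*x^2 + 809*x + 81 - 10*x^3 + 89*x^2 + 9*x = -10*x^3 - 12*x^2 + 718*x + 144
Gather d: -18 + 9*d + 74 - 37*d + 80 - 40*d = 136 - 68*d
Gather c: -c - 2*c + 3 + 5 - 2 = 6 - 3*c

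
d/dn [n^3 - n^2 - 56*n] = 3*n^2 - 2*n - 56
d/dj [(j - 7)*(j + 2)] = 2*j - 5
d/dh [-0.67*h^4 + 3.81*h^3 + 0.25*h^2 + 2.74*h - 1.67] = -2.68*h^3 + 11.43*h^2 + 0.5*h + 2.74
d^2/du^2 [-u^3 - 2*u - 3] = -6*u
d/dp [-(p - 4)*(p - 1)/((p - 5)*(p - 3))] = (3*p^2 - 22*p + 43)/(p^4 - 16*p^3 + 94*p^2 - 240*p + 225)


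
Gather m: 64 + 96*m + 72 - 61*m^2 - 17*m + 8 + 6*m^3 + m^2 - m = 6*m^3 - 60*m^2 + 78*m + 144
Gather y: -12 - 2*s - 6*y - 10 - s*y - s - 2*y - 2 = -3*s + y*(-s - 8) - 24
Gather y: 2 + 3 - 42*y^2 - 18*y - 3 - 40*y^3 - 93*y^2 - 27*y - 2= -40*y^3 - 135*y^2 - 45*y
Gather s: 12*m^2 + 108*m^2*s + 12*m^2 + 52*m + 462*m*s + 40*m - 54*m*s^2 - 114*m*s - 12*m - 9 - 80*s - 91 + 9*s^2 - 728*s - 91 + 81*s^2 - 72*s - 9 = 24*m^2 + 80*m + s^2*(90 - 54*m) + s*(108*m^2 + 348*m - 880) - 200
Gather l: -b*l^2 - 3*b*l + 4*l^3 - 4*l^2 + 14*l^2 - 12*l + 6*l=4*l^3 + l^2*(10 - b) + l*(-3*b - 6)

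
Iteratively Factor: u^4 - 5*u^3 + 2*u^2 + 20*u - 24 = (u - 2)*(u^3 - 3*u^2 - 4*u + 12) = (u - 3)*(u - 2)*(u^2 - 4) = (u - 3)*(u - 2)*(u + 2)*(u - 2)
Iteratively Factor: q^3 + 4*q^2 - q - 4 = (q + 4)*(q^2 - 1) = (q - 1)*(q + 4)*(q + 1)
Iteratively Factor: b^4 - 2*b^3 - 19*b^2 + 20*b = (b - 1)*(b^3 - b^2 - 20*b) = (b - 1)*(b + 4)*(b^2 - 5*b) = (b - 5)*(b - 1)*(b + 4)*(b)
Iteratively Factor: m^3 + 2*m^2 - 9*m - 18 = (m - 3)*(m^2 + 5*m + 6) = (m - 3)*(m + 2)*(m + 3)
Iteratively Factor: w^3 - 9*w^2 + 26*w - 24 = (w - 2)*(w^2 - 7*w + 12) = (w - 4)*(w - 2)*(w - 3)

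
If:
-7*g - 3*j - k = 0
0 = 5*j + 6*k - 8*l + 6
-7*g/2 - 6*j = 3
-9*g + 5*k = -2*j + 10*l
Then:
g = 438/317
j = -414/317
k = -1824/317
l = -1389/317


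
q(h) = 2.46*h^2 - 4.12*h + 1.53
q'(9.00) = 40.16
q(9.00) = 163.71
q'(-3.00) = -18.88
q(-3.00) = 36.03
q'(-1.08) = -9.43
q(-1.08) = 8.85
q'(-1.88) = -13.37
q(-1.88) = 17.97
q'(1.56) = 3.56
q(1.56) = 1.09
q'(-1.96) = -13.76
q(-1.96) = 19.06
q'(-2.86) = -18.19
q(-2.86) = 33.44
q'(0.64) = -0.97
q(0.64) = -0.10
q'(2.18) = 6.61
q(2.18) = 4.24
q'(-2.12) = -14.55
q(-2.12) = 21.32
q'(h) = 4.92*h - 4.12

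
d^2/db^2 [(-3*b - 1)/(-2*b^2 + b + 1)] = 2*((1 - 18*b)*(-2*b^2 + b + 1) - (3*b + 1)*(4*b - 1)^2)/(-2*b^2 + b + 1)^3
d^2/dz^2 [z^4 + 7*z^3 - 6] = 6*z*(2*z + 7)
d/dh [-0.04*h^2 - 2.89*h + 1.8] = -0.08*h - 2.89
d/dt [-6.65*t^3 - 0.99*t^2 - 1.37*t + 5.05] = -19.95*t^2 - 1.98*t - 1.37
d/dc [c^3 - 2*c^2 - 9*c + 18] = 3*c^2 - 4*c - 9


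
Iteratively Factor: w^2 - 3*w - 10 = (w + 2)*(w - 5)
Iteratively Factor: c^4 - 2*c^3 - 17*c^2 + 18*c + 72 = (c - 3)*(c^3 + c^2 - 14*c - 24) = (c - 4)*(c - 3)*(c^2 + 5*c + 6) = (c - 4)*(c - 3)*(c + 3)*(c + 2)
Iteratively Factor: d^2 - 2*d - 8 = (d - 4)*(d + 2)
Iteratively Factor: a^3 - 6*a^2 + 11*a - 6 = (a - 2)*(a^2 - 4*a + 3) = (a - 2)*(a - 1)*(a - 3)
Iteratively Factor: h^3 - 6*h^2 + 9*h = (h)*(h^2 - 6*h + 9) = h*(h - 3)*(h - 3)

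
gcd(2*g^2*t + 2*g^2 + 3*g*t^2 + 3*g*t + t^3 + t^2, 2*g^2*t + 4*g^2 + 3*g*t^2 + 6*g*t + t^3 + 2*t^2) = 2*g^2 + 3*g*t + t^2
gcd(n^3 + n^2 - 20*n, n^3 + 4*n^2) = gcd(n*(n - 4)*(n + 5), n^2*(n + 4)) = n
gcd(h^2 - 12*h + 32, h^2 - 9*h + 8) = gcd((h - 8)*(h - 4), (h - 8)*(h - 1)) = h - 8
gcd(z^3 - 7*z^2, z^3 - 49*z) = z^2 - 7*z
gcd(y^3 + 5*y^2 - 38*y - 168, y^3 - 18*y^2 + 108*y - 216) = y - 6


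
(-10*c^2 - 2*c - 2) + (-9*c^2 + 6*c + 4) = -19*c^2 + 4*c + 2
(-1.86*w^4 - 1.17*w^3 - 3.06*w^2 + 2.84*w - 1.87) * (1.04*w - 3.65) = -1.9344*w^5 + 5.5722*w^4 + 1.0881*w^3 + 14.1226*w^2 - 12.3108*w + 6.8255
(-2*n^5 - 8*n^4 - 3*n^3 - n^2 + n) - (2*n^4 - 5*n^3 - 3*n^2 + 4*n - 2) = -2*n^5 - 10*n^4 + 2*n^3 + 2*n^2 - 3*n + 2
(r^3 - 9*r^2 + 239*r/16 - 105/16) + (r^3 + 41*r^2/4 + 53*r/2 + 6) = 2*r^3 + 5*r^2/4 + 663*r/16 - 9/16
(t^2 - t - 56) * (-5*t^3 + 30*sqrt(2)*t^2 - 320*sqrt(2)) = -5*t^5 + 5*t^4 + 30*sqrt(2)*t^4 - 30*sqrt(2)*t^3 + 280*t^3 - 2000*sqrt(2)*t^2 + 320*sqrt(2)*t + 17920*sqrt(2)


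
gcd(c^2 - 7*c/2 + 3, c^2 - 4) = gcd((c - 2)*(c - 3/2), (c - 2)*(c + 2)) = c - 2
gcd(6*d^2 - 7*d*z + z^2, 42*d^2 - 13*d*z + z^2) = -6*d + z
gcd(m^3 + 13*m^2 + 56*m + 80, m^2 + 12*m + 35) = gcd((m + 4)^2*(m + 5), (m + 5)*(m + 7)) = m + 5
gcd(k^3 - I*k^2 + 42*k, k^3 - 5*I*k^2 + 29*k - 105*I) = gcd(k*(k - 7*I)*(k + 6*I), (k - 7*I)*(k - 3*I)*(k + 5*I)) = k - 7*I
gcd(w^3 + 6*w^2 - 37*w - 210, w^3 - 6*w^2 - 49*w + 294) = w^2 + w - 42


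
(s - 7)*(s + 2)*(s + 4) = s^3 - s^2 - 34*s - 56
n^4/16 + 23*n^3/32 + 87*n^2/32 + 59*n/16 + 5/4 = (n/4 + 1/2)*(n/4 + 1)*(n + 1/2)*(n + 5)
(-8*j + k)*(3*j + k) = -24*j^2 - 5*j*k + k^2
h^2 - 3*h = h*(h - 3)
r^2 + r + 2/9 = (r + 1/3)*(r + 2/3)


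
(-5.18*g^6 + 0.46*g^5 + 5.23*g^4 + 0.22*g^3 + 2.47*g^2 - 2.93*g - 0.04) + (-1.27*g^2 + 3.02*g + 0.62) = -5.18*g^6 + 0.46*g^5 + 5.23*g^4 + 0.22*g^3 + 1.2*g^2 + 0.0899999999999999*g + 0.58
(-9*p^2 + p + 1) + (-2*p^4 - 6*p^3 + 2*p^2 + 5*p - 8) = -2*p^4 - 6*p^3 - 7*p^2 + 6*p - 7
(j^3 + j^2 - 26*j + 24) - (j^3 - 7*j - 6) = j^2 - 19*j + 30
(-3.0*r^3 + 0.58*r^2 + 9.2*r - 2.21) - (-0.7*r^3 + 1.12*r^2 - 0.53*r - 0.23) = -2.3*r^3 - 0.54*r^2 + 9.73*r - 1.98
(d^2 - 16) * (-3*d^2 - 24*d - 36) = -3*d^4 - 24*d^3 + 12*d^2 + 384*d + 576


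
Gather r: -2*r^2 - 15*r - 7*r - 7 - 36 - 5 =-2*r^2 - 22*r - 48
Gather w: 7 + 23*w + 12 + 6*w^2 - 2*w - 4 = 6*w^2 + 21*w + 15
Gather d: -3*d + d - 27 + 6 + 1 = -2*d - 20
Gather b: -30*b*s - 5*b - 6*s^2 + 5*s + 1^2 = b*(-30*s - 5) - 6*s^2 + 5*s + 1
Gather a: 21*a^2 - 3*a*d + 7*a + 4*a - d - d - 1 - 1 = 21*a^2 + a*(11 - 3*d) - 2*d - 2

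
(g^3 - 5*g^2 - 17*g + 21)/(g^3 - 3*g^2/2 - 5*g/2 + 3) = 2*(g^2 - 4*g - 21)/(2*g^2 - g - 6)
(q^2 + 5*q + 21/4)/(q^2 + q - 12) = (q^2 + 5*q + 21/4)/(q^2 + q - 12)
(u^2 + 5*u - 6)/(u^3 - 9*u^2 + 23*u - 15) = (u + 6)/(u^2 - 8*u + 15)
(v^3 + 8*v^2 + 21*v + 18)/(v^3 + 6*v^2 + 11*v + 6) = (v + 3)/(v + 1)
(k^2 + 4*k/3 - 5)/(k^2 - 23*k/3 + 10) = (k + 3)/(k - 6)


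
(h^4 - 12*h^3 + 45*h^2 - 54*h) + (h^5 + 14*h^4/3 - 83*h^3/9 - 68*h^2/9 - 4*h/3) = h^5 + 17*h^4/3 - 191*h^3/9 + 337*h^2/9 - 166*h/3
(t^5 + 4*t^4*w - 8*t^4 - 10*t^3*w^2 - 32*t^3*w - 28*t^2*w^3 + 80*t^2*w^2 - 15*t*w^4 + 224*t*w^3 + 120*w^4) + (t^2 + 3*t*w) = t^5 + 4*t^4*w - 8*t^4 - 10*t^3*w^2 - 32*t^3*w - 28*t^2*w^3 + 80*t^2*w^2 + t^2 - 15*t*w^4 + 224*t*w^3 + 3*t*w + 120*w^4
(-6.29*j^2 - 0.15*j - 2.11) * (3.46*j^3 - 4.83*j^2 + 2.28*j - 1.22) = -21.7634*j^5 + 29.8617*j^4 - 20.9173*j^3 + 17.5231*j^2 - 4.6278*j + 2.5742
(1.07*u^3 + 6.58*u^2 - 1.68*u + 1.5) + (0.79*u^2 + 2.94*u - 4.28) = 1.07*u^3 + 7.37*u^2 + 1.26*u - 2.78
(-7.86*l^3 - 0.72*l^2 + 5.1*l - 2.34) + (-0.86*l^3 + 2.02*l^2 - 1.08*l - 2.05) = -8.72*l^3 + 1.3*l^2 + 4.02*l - 4.39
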